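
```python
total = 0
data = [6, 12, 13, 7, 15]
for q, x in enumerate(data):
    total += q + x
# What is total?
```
Trace:
  total=0
  total=6, q=0, x=6
  total=19, q=1, x=12
  total=34, q=2, x=13
  total=44, q=3, x=7
  total=63, q=4, x=15

Final answer: 63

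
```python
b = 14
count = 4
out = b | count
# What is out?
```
Trace:
  b=14
  b=14, count=4
  b=14, count=4, out=14

Final answer: 14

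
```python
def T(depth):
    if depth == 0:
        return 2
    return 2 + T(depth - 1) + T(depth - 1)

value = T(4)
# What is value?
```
Call trace (a repeated sub-call is expanded the first time; later identical calls just restate its return value):
T(depth=4)
  T(depth=3)
    T(depth=2)
      T(depth=1)
        T(depth=0)
        -> return 2
        T(depth=0)
        -> return 2
      -> return 6
      T(depth=1) -> return 6  (same call as traced above)
    -> return 14
    T(depth=2) -> return 14  (same call as traced above)
  -> return 30
  T(depth=3) -> return 30  (same call as traced above)
-> return 62

Final answer: 62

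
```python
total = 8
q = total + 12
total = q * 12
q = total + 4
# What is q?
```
Trace:
  total=8
  total=8, q=20
  total=240, q=20
  total=240, q=244

Final answer: 244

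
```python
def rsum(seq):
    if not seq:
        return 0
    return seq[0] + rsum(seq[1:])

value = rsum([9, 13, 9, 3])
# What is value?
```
Call trace:
rsum(seq=[9, 13, 9, 3])
  rsum(seq=[13, 9, 3])
    rsum(seq=[9, 3])
      rsum(seq=[3])
        rsum(seq=[])
        -> return 0
      -> return 3
    -> return 12
  -> return 25
-> return 34

Final answer: 34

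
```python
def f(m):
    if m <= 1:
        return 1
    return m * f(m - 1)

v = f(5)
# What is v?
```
Call trace:
f(m=5)
  f(m=4)
    f(m=3)
      f(m=2)
        f(m=1)
        -> return 1
      -> return 2
    -> return 6
  -> return 24
-> return 120

Final answer: 120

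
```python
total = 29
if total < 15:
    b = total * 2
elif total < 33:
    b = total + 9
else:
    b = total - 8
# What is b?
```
Trace:
  total=29
  total=29, b=38

Final answer: 38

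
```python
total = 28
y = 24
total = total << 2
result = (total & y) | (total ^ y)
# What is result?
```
Trace:
  total=28
  total=28, y=24
  total=112, y=24
  total=112, y=24, result=120

Final answer: 120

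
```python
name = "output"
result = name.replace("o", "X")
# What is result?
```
Trace:
  name='output'
  name='output', result='Xutput'

Final answer: 'Xutput'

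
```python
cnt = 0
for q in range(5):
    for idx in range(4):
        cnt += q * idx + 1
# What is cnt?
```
Trace:
  cnt=0
  cnt=1, q=0, idx=0
  cnt=2, q=0, idx=1
  cnt=3, q=0, idx=2
  cnt=4, q=0, idx=3
  cnt=5, q=1, idx=0
  cnt=7, q=1, idx=1
  cnt=10, q=1, idx=2
  cnt=14, q=1, idx=3
  cnt=15, q=2, idx=0
  cnt=18, q=2, idx=1
  cnt=23, q=2, idx=2
  cnt=30, q=2, idx=3
  cnt=31, q=3, idx=0
  cnt=35, q=3, idx=1
  cnt=42, q=3, idx=2
  cnt=52, q=3, idx=3
  cnt=53, q=4, idx=0
  cnt=58, q=4, idx=1
  cnt=67, q=4, idx=2
  cnt=80, q=4, idx=3

Final answer: 80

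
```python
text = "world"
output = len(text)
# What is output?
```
Trace:
  text='world'
  text='world', output=5

Final answer: 5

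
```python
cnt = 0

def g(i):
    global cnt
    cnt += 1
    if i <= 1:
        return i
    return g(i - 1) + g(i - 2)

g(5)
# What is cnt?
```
Call trace (a repeated sub-call is expanded the first time; later identical calls just restate its return value):
g(i=5)
  g(i=4)
    g(i=3)
      g(i=2)
        g(i=1)
        -> return 1
        g(i=0)
        -> return 0
      -> return 1
      g(i=1)
      -> return 1
    -> return 2
    g(i=2) -> return 1  (same call as traced above)
  -> return 3
  g(i=3) -> return 2  (same call as traced above)
-> return 5

cnt is incremented once per call, so count the calls in each subtree. Let C(i) = number of calls made by g(i).
C(0) = C(1) = 1 (base case, no recursion); C(i) = 1 + C(i - 1) + C(i - 2) otherwise.
C(2) = 1 + C(1) + C(0) = 1 + 1 + 1 = 3
C(3) = 1 + C(2) + C(1) = 1 + 3 + 1 = 5
C(4) = 1 + C(3) + C(2) = 1 + 5 + 3 = 9
C(5) = 1 + C(4) + C(3) = 1 + 9 + 5 = 15
cnt = C(5) = 15

Final answer: 15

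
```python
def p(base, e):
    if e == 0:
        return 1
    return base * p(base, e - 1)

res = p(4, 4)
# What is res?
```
Call trace:
p(base=4, e=4)
  p(base=4, e=3)
    p(base=4, e=2)
      p(base=4, e=1)
        p(base=4, e=0)
        -> return 1
      -> return 4
    -> return 16
  -> return 64
-> return 256

Final answer: 256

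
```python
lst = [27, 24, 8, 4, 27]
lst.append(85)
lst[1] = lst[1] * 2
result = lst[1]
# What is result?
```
Trace:
  lst=[27, 24, 8, 4, 27]
  lst=[27, 24, 8, 4, 27, 85]
  lst=[27, 48, 8, 4, 27, 85]
  lst=[27, 48, 8, 4, 27, 85], result=48

Final answer: 48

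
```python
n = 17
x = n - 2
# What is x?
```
Trace:
  n=17
  n=17, x=15

Final answer: 15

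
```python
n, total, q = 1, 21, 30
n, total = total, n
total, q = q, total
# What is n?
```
Trace:
  n=1, total=21, q=30
  n=21, total=1, q=30
  n=21, total=30, q=1

Final answer: 21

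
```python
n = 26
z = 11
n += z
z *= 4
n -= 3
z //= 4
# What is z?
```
Trace:
  n=26
  n=26, z=11
  n=37, z=11
  n=37, z=44
  n=34, z=44
  n=34, z=11

Final answer: 11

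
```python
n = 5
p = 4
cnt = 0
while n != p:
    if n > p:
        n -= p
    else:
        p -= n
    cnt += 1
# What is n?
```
Trace:
  n=5
  n=5, p=4
  n=5, p=4, cnt=0
  n=1, p=4, cnt=1
  n=1, p=3, cnt=2
  n=1, p=2, cnt=3
  n=1, p=1, cnt=4

Final answer: 1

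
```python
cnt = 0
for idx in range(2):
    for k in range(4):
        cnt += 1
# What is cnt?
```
Trace:
  cnt=0
  cnt=1, idx=0, k=0
  cnt=2, idx=0, k=1
  cnt=3, idx=0, k=2
  cnt=4, idx=0, k=3
  cnt=5, idx=1, k=0
  cnt=6, idx=1, k=1
  cnt=7, idx=1, k=2
  cnt=8, idx=1, k=3

Final answer: 8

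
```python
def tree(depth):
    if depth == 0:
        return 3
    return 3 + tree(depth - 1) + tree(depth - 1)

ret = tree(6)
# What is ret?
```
Call trace (a repeated sub-call is expanded the first time; later identical calls just restate its return value):
tree(depth=6)
  tree(depth=5)
    tree(depth=4)
      tree(depth=3)
        tree(depth=2)
          tree(depth=1)
            tree(depth=0)
            -> return 3
            tree(depth=0)
            -> return 3
          -> return 9
          tree(depth=1) -> return 9  (same call as traced above)
        -> return 21
        tree(depth=2) -> return 21  (same call as traced above)
      -> return 45
      tree(depth=3) -> return 45  (same call as traced above)
    -> return 93
    tree(depth=4) -> return 93  (same call as traced above)
  -> return 189
  tree(depth=5) -> return 189  (same call as traced above)
-> return 381

Final answer: 381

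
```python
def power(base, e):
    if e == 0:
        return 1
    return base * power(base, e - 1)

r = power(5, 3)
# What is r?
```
Call trace:
power(base=5, e=3)
  power(base=5, e=2)
    power(base=5, e=1)
      power(base=5, e=0)
      -> return 1
    -> return 5
  -> return 25
-> return 125

Final answer: 125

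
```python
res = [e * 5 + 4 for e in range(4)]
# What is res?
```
Trace:
  e=0
  e=1
  e=2
  e=3
  res=[4, 9, 14, 19]

Final answer: [4, 9, 14, 19]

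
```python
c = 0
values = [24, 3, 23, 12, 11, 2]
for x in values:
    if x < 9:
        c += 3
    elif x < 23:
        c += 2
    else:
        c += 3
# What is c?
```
Trace:
  c=0
  c=3, x=24
  c=6, x=3
  c=9, x=23
  c=11, x=12
  c=13, x=11
  c=16, x=2

Final answer: 16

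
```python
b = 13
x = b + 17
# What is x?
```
Trace:
  b=13
  b=13, x=30

Final answer: 30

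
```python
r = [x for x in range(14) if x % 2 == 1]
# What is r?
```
Trace:
  x=0
  x=1
  x=2
  x=3
  x=4
  x=5
  x=6
  x=7
  x=8
  x=9
  x=10
  x=11
  x=12
  x=13
  r=[1, 3, 5, 7, 9, 11, 13]

Final answer: [1, 3, 5, 7, 9, 11, 13]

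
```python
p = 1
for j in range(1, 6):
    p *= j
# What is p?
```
Trace:
  p=1
  p=1, j=1
  p=2, j=2
  p=6, j=3
  p=24, j=4
  p=120, j=5

Final answer: 120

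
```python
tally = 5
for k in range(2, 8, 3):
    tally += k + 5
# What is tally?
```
Trace:
  tally=5
  tally=12, k=2
  tally=22, k=5

Final answer: 22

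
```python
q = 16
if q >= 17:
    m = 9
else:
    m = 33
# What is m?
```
Trace:
  q=16
  q=16, m=33

Final answer: 33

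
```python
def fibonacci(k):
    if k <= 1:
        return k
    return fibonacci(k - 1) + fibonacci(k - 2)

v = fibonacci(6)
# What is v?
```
Call trace (a repeated sub-call is expanded the first time; later identical calls just restate its return value):
fibonacci(k=6)
  fibonacci(k=5)
    fibonacci(k=4)
      fibonacci(k=3)
        fibonacci(k=2)
          fibonacci(k=1)
          -> return 1
          fibonacci(k=0)
          -> return 0
        -> return 1
        fibonacci(k=1)
        -> return 1
      -> return 2
      fibonacci(k=2) -> return 1  (same call as traced above)
    -> return 3
    fibonacci(k=3) -> return 2  (same call as traced above)
  -> return 5
  fibonacci(k=4) -> return 3  (same call as traced above)
-> return 8

Final answer: 8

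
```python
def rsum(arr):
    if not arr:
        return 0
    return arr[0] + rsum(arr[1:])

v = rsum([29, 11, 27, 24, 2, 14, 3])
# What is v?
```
Call trace:
rsum(arr=[29, 11, 27, 24, 2, 14, 3])
  rsum(arr=[11, 27, 24, 2, 14, 3])
    rsum(arr=[27, 24, 2, 14, 3])
      rsum(arr=[24, 2, 14, 3])
        rsum(arr=[2, 14, 3])
          rsum(arr=[14, 3])
            rsum(arr=[3])
              rsum(arr=[])
              -> return 0
            -> return 3
          -> return 17
        -> return 19
      -> return 43
    -> return 70
  -> return 81
-> return 110

Final answer: 110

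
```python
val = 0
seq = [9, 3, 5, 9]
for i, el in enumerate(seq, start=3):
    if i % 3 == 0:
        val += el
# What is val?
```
Trace:
  val=0
  val=9, i=3, el=9
  val=9, i=4, el=3
  val=9, i=5, el=5
  val=18, i=6, el=9

Final answer: 18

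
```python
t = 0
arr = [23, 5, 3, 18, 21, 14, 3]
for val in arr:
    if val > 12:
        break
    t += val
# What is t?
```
Trace:
  t=0
  t=0, val=23

Final answer: 0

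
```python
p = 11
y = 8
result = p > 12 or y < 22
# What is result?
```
Trace:
  p=11
  p=11, y=8
  p=11, y=8, result=True

Final answer: True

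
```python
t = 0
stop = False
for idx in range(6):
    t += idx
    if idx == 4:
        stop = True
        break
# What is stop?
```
Trace:
  t=0
  t=0, stop=False
  t=0, stop=False, idx=0
  t=1, stop=False, idx=1
  t=3, stop=False, idx=2
  t=6, stop=False, idx=3
  t=10, stop=True, idx=4

Final answer: True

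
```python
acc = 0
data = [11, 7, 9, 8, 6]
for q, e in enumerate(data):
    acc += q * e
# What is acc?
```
Trace:
  acc=0
  acc=0, q=0, e=11
  acc=7, q=1, e=7
  acc=25, q=2, e=9
  acc=49, q=3, e=8
  acc=73, q=4, e=6

Final answer: 73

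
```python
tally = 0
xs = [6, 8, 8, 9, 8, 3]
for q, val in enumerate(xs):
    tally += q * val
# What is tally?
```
Trace:
  tally=0
  tally=0, q=0, val=6
  tally=8, q=1, val=8
  tally=24, q=2, val=8
  tally=51, q=3, val=9
  tally=83, q=4, val=8
  tally=98, q=5, val=3

Final answer: 98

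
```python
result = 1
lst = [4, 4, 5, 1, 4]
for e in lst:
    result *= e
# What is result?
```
Trace:
  result=1
  result=4, e=4
  result=16, e=4
  result=80, e=5
  result=80, e=1
  result=320, e=4

Final answer: 320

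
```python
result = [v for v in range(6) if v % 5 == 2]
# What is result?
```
Trace:
  v=0
  v=1
  v=2
  v=3
  v=4
  v=5
  result=[2]

Final answer: [2]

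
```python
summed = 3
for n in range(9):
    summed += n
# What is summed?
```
Trace:
  summed=3
  summed=3, n=0
  summed=4, n=1
  summed=6, n=2
  summed=9, n=3
  summed=13, n=4
  summed=18, n=5
  summed=24, n=6
  summed=31, n=7
  summed=39, n=8

Final answer: 39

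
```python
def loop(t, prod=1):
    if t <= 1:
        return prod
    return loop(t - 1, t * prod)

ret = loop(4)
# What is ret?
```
Call trace:
loop(t=4, prod=1)
  loop(t=3, prod=4)
    loop(t=2, prod=12)
      loop(t=1, prod=24)
      -> return 24
    -> return 24
  -> return 24
-> return 24

Final answer: 24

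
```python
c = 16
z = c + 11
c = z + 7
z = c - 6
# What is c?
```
Trace:
  c=16
  c=16, z=27
  c=34, z=27
  c=34, z=28

Final answer: 34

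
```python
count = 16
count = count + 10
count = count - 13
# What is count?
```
Trace:
  count=16
  count=26
  count=13

Final answer: 13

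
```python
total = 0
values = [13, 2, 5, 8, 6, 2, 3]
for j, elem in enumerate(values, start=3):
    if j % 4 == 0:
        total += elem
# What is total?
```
Trace:
  total=0
  total=0, j=3, elem=13
  total=2, j=4, elem=2
  total=2, j=5, elem=5
  total=2, j=6, elem=8
  total=2, j=7, elem=6
  total=4, j=8, elem=2
  total=4, j=9, elem=3

Final answer: 4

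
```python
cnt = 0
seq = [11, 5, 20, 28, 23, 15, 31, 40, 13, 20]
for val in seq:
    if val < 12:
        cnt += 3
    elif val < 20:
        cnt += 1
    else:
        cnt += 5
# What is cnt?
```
Trace:
  cnt=0
  cnt=3, val=11
  cnt=6, val=5
  cnt=11, val=20
  cnt=16, val=28
  cnt=21, val=23
  cnt=22, val=15
  cnt=27, val=31
  cnt=32, val=40
  cnt=33, val=13
  cnt=38, val=20

Final answer: 38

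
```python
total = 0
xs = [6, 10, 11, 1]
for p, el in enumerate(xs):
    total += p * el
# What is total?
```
Trace:
  total=0
  total=0, p=0, el=6
  total=10, p=1, el=10
  total=32, p=2, el=11
  total=35, p=3, el=1

Final answer: 35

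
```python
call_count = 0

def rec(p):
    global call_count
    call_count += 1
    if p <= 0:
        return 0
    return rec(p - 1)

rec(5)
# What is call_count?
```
Call trace:
rec(p=5)
  rec(p=4)
    rec(p=3)
      rec(p=2)
        rec(p=1)
          rec(p=0)
          -> return 0
        -> return 0
      -> return 0
    -> return 0
  -> return 0
-> return 0

call_count is incremented once per call. rec is entered once for each p = 5, 4, 3, 2, 1, 0 (the p <= 0 call returns without recursing), i.e. 5 + 1 calls.
call_count = 6

Final answer: 6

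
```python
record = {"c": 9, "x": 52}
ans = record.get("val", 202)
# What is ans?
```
Trace:
  record={'c': 9, 'x': 52}
  record={'c': 9, 'x': 52}, ans=202

Final answer: 202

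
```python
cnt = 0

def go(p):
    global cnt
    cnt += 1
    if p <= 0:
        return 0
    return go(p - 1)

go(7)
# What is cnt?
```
Call trace:
go(p=7)
  go(p=6)
    go(p=5)
      go(p=4)
        go(p=3)
          go(p=2)
            go(p=1)
              go(p=0)
              -> return 0
            -> return 0
          -> return 0
        -> return 0
      -> return 0
    -> return 0
  -> return 0
-> return 0

cnt is incremented once per call. go is entered once for each p = 7, 6, 5, 4, 3, 2, 1, 0 (the p <= 0 call returns without recursing), i.e. 7 + 1 calls.
cnt = 8

Final answer: 8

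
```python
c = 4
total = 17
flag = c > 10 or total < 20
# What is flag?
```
Trace:
  c=4
  c=4, total=17
  c=4, total=17, flag=True

Final answer: True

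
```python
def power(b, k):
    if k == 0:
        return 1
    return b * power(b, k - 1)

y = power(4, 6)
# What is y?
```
Call trace:
power(b=4, k=6)
  power(b=4, k=5)
    power(b=4, k=4)
      power(b=4, k=3)
        power(b=4, k=2)
          power(b=4, k=1)
            power(b=4, k=0)
            -> return 1
          -> return 4
        -> return 16
      -> return 64
    -> return 256
  -> return 1024
-> return 4096

Final answer: 4096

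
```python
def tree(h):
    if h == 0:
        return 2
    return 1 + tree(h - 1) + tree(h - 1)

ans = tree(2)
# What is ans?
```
Call trace (a repeated sub-call is expanded the first time; later identical calls just restate its return value):
tree(h=2)
  tree(h=1)
    tree(h=0)
    -> return 2
    tree(h=0)
    -> return 2
  -> return 5
  tree(h=1) -> return 5  (same call as traced above)
-> return 11

Final answer: 11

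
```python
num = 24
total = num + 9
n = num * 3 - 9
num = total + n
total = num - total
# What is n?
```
Trace:
  num=24
  num=24, total=33
  num=24, total=33, n=63
  num=96, total=33, n=63
  num=96, total=63, n=63

Final answer: 63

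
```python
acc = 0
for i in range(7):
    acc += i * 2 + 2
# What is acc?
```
Trace:
  acc=0
  acc=2, i=0
  acc=6, i=1
  acc=12, i=2
  acc=20, i=3
  acc=30, i=4
  acc=42, i=5
  acc=56, i=6

Final answer: 56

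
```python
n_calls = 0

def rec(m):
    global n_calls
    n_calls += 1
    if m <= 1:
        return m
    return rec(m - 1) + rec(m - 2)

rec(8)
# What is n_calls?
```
Call trace (a repeated sub-call is expanded the first time; later identical calls just restate its return value):
rec(m=8)
  rec(m=7)
    rec(m=6)
      rec(m=5)
        rec(m=4)
          rec(m=3)
            rec(m=2)
              rec(m=1)
              -> return 1
              rec(m=0)
              -> return 0
            -> return 1
            rec(m=1)
            -> return 1
          -> return 2
          rec(m=2) -> return 1  (same call as traced above)
        -> return 3
        rec(m=3) -> return 2  (same call as traced above)
      -> return 5
      rec(m=4) -> return 3  (same call as traced above)
    -> return 8
    rec(m=5) -> return 5  (same call as traced above)
  -> return 13
  rec(m=6) -> return 8  (same call as traced above)
-> return 21

n_calls is incremented once per call, so count the calls in each subtree. Let C(m) = number of calls made by rec(m).
C(0) = C(1) = 1 (base case, no recursion); C(m) = 1 + C(m - 1) + C(m - 2) otherwise.
C(2) = 1 + C(1) + C(0) = 1 + 1 + 1 = 3
C(3) = 1 + C(2) + C(1) = 1 + 3 + 1 = 5
C(4) = 1 + C(3) + C(2) = 1 + 5 + 3 = 9
C(5) = 1 + C(4) + C(3) = 1 + 9 + 5 = 15
C(6) = 1 + C(5) + C(4) = 1 + 15 + 9 = 25
C(7) = 1 + C(6) + C(5) = 1 + 25 + 15 = 41
C(8) = 1 + C(7) + C(6) = 1 + 41 + 25 = 67
n_calls = C(8) = 67

Final answer: 67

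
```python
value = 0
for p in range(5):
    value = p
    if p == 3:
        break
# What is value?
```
Trace:
  value=0
  value=0, p=0
  value=1, p=1
  value=2, p=2
  value=3, p=3

Final answer: 3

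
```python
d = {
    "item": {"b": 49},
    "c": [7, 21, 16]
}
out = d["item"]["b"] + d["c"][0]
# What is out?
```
Trace:
  d={'item': {'b': 49}, 'c': [7, 21, 16]}
  d={'item': {'b': 49}, 'c': [7, 21, 16]}, out=56

Final answer: 56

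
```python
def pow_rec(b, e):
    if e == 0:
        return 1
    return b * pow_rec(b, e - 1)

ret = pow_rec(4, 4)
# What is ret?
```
Call trace:
pow_rec(b=4, e=4)
  pow_rec(b=4, e=3)
    pow_rec(b=4, e=2)
      pow_rec(b=4, e=1)
        pow_rec(b=4, e=0)
        -> return 1
      -> return 4
    -> return 16
  -> return 64
-> return 256

Final answer: 256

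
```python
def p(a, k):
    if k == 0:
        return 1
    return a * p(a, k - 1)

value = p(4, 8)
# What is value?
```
Call trace:
p(a=4, k=8)
  p(a=4, k=7)
    p(a=4, k=6)
      p(a=4, k=5)
        p(a=4, k=4)
          p(a=4, k=3)
            p(a=4, k=2)
              p(a=4, k=1)
                p(a=4, k=0)
                -> return 1
              -> return 4
            -> return 16
          -> return 64
        -> return 256
      -> return 1024
    -> return 4096
  -> return 16384
-> return 65536

Final answer: 65536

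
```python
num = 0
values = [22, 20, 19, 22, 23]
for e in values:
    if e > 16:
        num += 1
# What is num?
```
Trace:
  num=0
  num=1, e=22
  num=2, e=20
  num=3, e=19
  num=4, e=22
  num=5, e=23

Final answer: 5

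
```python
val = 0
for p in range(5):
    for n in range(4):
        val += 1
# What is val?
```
Trace:
  val=0
  val=1, p=0, n=0
  val=2, p=0, n=1
  val=3, p=0, n=2
  val=4, p=0, n=3
  val=5, p=1, n=0
  val=6, p=1, n=1
  val=7, p=1, n=2
  val=8, p=1, n=3
  val=9, p=2, n=0
  val=10, p=2, n=1
  val=11, p=2, n=2
  val=12, p=2, n=3
  val=13, p=3, n=0
  val=14, p=3, n=1
  val=15, p=3, n=2
  val=16, p=3, n=3
  val=17, p=4, n=0
  val=18, p=4, n=1
  val=19, p=4, n=2
  val=20, p=4, n=3

Final answer: 20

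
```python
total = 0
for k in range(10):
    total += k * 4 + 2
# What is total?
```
Trace:
  total=0
  total=2, k=0
  total=8, k=1
  total=18, k=2
  total=32, k=3
  total=50, k=4
  total=72, k=5
  total=98, k=6
  total=128, k=7
  total=162, k=8
  total=200, k=9

Final answer: 200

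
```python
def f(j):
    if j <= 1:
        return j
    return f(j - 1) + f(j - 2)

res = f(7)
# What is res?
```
Call trace (a repeated sub-call is expanded the first time; later identical calls just restate its return value):
f(j=7)
  f(j=6)
    f(j=5)
      f(j=4)
        f(j=3)
          f(j=2)
            f(j=1)
            -> return 1
            f(j=0)
            -> return 0
          -> return 1
          f(j=1)
          -> return 1
        -> return 2
        f(j=2) -> return 1  (same call as traced above)
      -> return 3
      f(j=3) -> return 2  (same call as traced above)
    -> return 5
    f(j=4) -> return 3  (same call as traced above)
  -> return 8
  f(j=5) -> return 5  (same call as traced above)
-> return 13

Final answer: 13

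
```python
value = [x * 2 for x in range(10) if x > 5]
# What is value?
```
Trace:
  x=0
  x=1
  x=2
  x=3
  x=4
  x=5
  x=6
  x=7
  x=8
  x=9
  value=[12, 14, 16, 18]

Final answer: [12, 14, 16, 18]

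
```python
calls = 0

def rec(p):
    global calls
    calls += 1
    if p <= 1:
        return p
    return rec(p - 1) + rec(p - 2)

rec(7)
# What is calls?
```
Call trace (a repeated sub-call is expanded the first time; later identical calls just restate its return value):
rec(p=7)
  rec(p=6)
    rec(p=5)
      rec(p=4)
        rec(p=3)
          rec(p=2)
            rec(p=1)
            -> return 1
            rec(p=0)
            -> return 0
          -> return 1
          rec(p=1)
          -> return 1
        -> return 2
        rec(p=2) -> return 1  (same call as traced above)
      -> return 3
      rec(p=3) -> return 2  (same call as traced above)
    -> return 5
    rec(p=4) -> return 3  (same call as traced above)
  -> return 8
  rec(p=5) -> return 5  (same call as traced above)
-> return 13

calls is incremented once per call, so count the calls in each subtree. Let C(p) = number of calls made by rec(p).
C(0) = C(1) = 1 (base case, no recursion); C(p) = 1 + C(p - 1) + C(p - 2) otherwise.
C(2) = 1 + C(1) + C(0) = 1 + 1 + 1 = 3
C(3) = 1 + C(2) + C(1) = 1 + 3 + 1 = 5
C(4) = 1 + C(3) + C(2) = 1 + 5 + 3 = 9
C(5) = 1 + C(4) + C(3) = 1 + 9 + 5 = 15
C(6) = 1 + C(5) + C(4) = 1 + 15 + 9 = 25
C(7) = 1 + C(6) + C(5) = 1 + 25 + 15 = 41
calls = C(7) = 41

Final answer: 41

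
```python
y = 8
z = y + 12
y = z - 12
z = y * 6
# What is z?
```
Trace:
  y=8
  y=8, z=20
  y=8, z=20
  y=8, z=48

Final answer: 48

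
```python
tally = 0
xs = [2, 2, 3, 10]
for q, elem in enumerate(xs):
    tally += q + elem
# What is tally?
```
Trace:
  tally=0
  tally=2, q=0, elem=2
  tally=5, q=1, elem=2
  tally=10, q=2, elem=3
  tally=23, q=3, elem=10

Final answer: 23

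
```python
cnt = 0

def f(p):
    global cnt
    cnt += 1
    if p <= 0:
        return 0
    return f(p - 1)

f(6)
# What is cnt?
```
Call trace:
f(p=6)
  f(p=5)
    f(p=4)
      f(p=3)
        f(p=2)
          f(p=1)
            f(p=0)
            -> return 0
          -> return 0
        -> return 0
      -> return 0
    -> return 0
  -> return 0
-> return 0

cnt is incremented once per call. f is entered once for each p = 6, 5, 4, 3, 2, 1, 0 (the p <= 0 call returns without recursing), i.e. 6 + 1 calls.
cnt = 7

Final answer: 7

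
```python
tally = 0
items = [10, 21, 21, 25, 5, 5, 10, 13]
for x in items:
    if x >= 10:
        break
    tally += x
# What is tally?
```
Trace:
  tally=0
  tally=0, x=10

Final answer: 0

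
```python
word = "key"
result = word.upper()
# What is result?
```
Trace:
  word='key'
  word='key', result='KEY'

Final answer: 'KEY'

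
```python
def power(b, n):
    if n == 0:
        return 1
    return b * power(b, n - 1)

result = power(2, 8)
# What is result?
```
Call trace:
power(b=2, n=8)
  power(b=2, n=7)
    power(b=2, n=6)
      power(b=2, n=5)
        power(b=2, n=4)
          power(b=2, n=3)
            power(b=2, n=2)
              power(b=2, n=1)
                power(b=2, n=0)
                -> return 1
              -> return 2
            -> return 4
          -> return 8
        -> return 16
      -> return 32
    -> return 64
  -> return 128
-> return 256

Final answer: 256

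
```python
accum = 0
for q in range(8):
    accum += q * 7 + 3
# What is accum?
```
Trace:
  accum=0
  accum=3, q=0
  accum=13, q=1
  accum=30, q=2
  accum=54, q=3
  accum=85, q=4
  accum=123, q=5
  accum=168, q=6
  accum=220, q=7

Final answer: 220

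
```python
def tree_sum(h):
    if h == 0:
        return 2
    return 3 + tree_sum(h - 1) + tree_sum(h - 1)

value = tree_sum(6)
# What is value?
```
Call trace (a repeated sub-call is expanded the first time; later identical calls just restate its return value):
tree_sum(h=6)
  tree_sum(h=5)
    tree_sum(h=4)
      tree_sum(h=3)
        tree_sum(h=2)
          tree_sum(h=1)
            tree_sum(h=0)
            -> return 2
            tree_sum(h=0)
            -> return 2
          -> return 7
          tree_sum(h=1) -> return 7  (same call as traced above)
        -> return 17
        tree_sum(h=2) -> return 17  (same call as traced above)
      -> return 37
      tree_sum(h=3) -> return 37  (same call as traced above)
    -> return 77
    tree_sum(h=4) -> return 77  (same call as traced above)
  -> return 157
  tree_sum(h=5) -> return 157  (same call as traced above)
-> return 317

Final answer: 317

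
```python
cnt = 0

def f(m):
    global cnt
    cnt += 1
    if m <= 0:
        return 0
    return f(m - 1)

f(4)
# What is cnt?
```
Call trace:
f(m=4)
  f(m=3)
    f(m=2)
      f(m=1)
        f(m=0)
        -> return 0
      -> return 0
    -> return 0
  -> return 0
-> return 0

cnt is incremented once per call. f is entered once for each m = 4, 3, 2, 1, 0 (the m <= 0 call returns without recursing), i.e. 4 + 1 calls.
cnt = 5

Final answer: 5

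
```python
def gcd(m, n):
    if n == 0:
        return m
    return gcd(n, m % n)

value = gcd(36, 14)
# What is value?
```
Call trace:
gcd(m=36, n=14)
  gcd(m=14, n=8)
    gcd(m=8, n=6)
      gcd(m=6, n=2)
        gcd(m=2, n=0)
        -> return 2
      -> return 2
    -> return 2
  -> return 2
-> return 2

Final answer: 2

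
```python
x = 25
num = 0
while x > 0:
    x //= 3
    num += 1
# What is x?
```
Trace:
  x=25
  x=25, num=0
  x=8, num=1
  x=2, num=2
  x=0, num=3

Final answer: 0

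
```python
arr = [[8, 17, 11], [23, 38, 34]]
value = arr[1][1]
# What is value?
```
Trace:
  arr=[[8, 17, 11], [23, 38, 34]]
  arr=[[8, 17, 11], [23, 38, 34]], value=38

Final answer: 38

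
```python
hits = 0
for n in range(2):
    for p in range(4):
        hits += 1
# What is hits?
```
Trace:
  hits=0
  hits=1, n=0, p=0
  hits=2, n=0, p=1
  hits=3, n=0, p=2
  hits=4, n=0, p=3
  hits=5, n=1, p=0
  hits=6, n=1, p=1
  hits=7, n=1, p=2
  hits=8, n=1, p=3

Final answer: 8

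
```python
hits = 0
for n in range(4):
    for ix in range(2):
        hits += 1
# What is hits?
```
Trace:
  hits=0
  hits=1, n=0, ix=0
  hits=2, n=0, ix=1
  hits=3, n=1, ix=0
  hits=4, n=1, ix=1
  hits=5, n=2, ix=0
  hits=6, n=2, ix=1
  hits=7, n=3, ix=0
  hits=8, n=3, ix=1

Final answer: 8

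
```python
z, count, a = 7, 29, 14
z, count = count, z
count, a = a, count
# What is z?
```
Trace:
  z=7, count=29, a=14
  z=29, count=7, a=14
  z=29, count=14, a=7

Final answer: 29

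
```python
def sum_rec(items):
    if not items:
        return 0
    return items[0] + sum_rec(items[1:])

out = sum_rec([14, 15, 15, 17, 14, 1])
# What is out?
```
Call trace:
sum_rec(items=[14, 15, 15, 17, 14, 1])
  sum_rec(items=[15, 15, 17, 14, 1])
    sum_rec(items=[15, 17, 14, 1])
      sum_rec(items=[17, 14, 1])
        sum_rec(items=[14, 1])
          sum_rec(items=[1])
            sum_rec(items=[])
            -> return 0
          -> return 1
        -> return 15
      -> return 32
    -> return 47
  -> return 62
-> return 76

Final answer: 76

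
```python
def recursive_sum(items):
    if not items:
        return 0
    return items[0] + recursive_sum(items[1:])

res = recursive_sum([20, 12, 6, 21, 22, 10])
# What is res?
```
Call trace:
recursive_sum(items=[20, 12, 6, 21, 22, 10])
  recursive_sum(items=[12, 6, 21, 22, 10])
    recursive_sum(items=[6, 21, 22, 10])
      recursive_sum(items=[21, 22, 10])
        recursive_sum(items=[22, 10])
          recursive_sum(items=[10])
            recursive_sum(items=[])
            -> return 0
          -> return 10
        -> return 32
      -> return 53
    -> return 59
  -> return 71
-> return 91

Final answer: 91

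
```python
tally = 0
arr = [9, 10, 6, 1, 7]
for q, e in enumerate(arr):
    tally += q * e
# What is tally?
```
Trace:
  tally=0
  tally=0, q=0, e=9
  tally=10, q=1, e=10
  tally=22, q=2, e=6
  tally=25, q=3, e=1
  tally=53, q=4, e=7

Final answer: 53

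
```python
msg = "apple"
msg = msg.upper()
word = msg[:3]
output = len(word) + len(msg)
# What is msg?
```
Trace:
  msg='apple'
  msg='APPLE'
  msg='APPLE', word='APP'
  msg='APPLE', word='APP', output=8

Final answer: 'APPLE'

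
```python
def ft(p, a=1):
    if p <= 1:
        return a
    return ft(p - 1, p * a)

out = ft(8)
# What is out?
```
Call trace:
ft(p=8, a=1)
  ft(p=7, a=8)
    ft(p=6, a=56)
      ft(p=5, a=336)
        ft(p=4, a=1680)
          ft(p=3, a=6720)
            ft(p=2, a=20160)
              ft(p=1, a=40320)
              -> return 40320
            -> return 40320
          -> return 40320
        -> return 40320
      -> return 40320
    -> return 40320
  -> return 40320
-> return 40320

Final answer: 40320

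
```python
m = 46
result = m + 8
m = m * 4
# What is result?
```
Trace:
  m=46
  m=46, result=54
  m=184, result=54

Final answer: 54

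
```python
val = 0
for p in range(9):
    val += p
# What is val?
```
Trace:
  val=0
  val=0, p=0
  val=1, p=1
  val=3, p=2
  val=6, p=3
  val=10, p=4
  val=15, p=5
  val=21, p=6
  val=28, p=7
  val=36, p=8

Final answer: 36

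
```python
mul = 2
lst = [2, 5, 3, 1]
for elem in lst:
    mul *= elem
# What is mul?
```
Trace:
  mul=2
  mul=4, elem=2
  mul=20, elem=5
  mul=60, elem=3
  mul=60, elem=1

Final answer: 60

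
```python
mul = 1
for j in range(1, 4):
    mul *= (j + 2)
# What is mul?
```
Trace:
  mul=1
  mul=3, j=1
  mul=12, j=2
  mul=60, j=3

Final answer: 60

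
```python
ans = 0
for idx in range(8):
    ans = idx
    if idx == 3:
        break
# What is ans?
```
Trace:
  ans=0
  ans=0, idx=0
  ans=1, idx=1
  ans=2, idx=2
  ans=3, idx=3

Final answer: 3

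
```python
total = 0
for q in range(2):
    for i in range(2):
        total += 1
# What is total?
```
Trace:
  total=0
  total=1, q=0, i=0
  total=2, q=0, i=1
  total=3, q=1, i=0
  total=4, q=1, i=1

Final answer: 4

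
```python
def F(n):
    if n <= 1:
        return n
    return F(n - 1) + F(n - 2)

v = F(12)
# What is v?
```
Call trace (a repeated sub-call is expanded the first time; later identical calls just restate its return value):
F(n=12)
  F(n=11)
    F(n=10)
      F(n=9)
        F(n=8)
          F(n=7)
            F(n=6)
              F(n=5)
                F(n=4)
                  F(n=3)
                    F(n=2)
                      F(n=1)
                      -> return 1
                      F(n=0)
                      -> return 0
                    -> return 1
                    F(n=1)
                    -> return 1
                  -> return 2
                  F(n=2) -> return 1  (same call as traced above)
                -> return 3
                F(n=3) -> return 2  (same call as traced above)
              -> return 5
              F(n=4) -> return 3  (same call as traced above)
            -> return 8
            F(n=5) -> return 5  (same call as traced above)
          -> return 13
          F(n=6) -> return 8  (same call as traced above)
        -> return 21
        F(n=7) -> return 13  (same call as traced above)
      -> return 34
      F(n=8) -> return 21  (same call as traced above)
    -> return 55
    F(n=9) -> return 34  (same call as traced above)
  -> return 89
  F(n=10) -> return 55  (same call as traced above)
-> return 144

Final answer: 144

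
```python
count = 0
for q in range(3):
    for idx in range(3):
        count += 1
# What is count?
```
Trace:
  count=0
  count=1, q=0, idx=0
  count=2, q=0, idx=1
  count=3, q=0, idx=2
  count=4, q=1, idx=0
  count=5, q=1, idx=1
  count=6, q=1, idx=2
  count=7, q=2, idx=0
  count=8, q=2, idx=1
  count=9, q=2, idx=2

Final answer: 9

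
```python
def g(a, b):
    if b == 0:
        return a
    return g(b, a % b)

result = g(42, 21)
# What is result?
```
Call trace:
g(a=42, b=21)
  g(a=21, b=0)
  -> return 21
-> return 21

Final answer: 21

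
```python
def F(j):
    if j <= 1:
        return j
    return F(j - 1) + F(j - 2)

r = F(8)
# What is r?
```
Call trace (a repeated sub-call is expanded the first time; later identical calls just restate its return value):
F(j=8)
  F(j=7)
    F(j=6)
      F(j=5)
        F(j=4)
          F(j=3)
            F(j=2)
              F(j=1)
              -> return 1
              F(j=0)
              -> return 0
            -> return 1
            F(j=1)
            -> return 1
          -> return 2
          F(j=2) -> return 1  (same call as traced above)
        -> return 3
        F(j=3) -> return 2  (same call as traced above)
      -> return 5
      F(j=4) -> return 3  (same call as traced above)
    -> return 8
    F(j=5) -> return 5  (same call as traced above)
  -> return 13
  F(j=6) -> return 8  (same call as traced above)
-> return 21

Final answer: 21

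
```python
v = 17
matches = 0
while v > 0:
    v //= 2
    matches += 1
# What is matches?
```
Trace:
  v=17
  v=17, matches=0
  v=8, matches=1
  v=4, matches=2
  v=2, matches=3
  v=1, matches=4
  v=0, matches=5

Final answer: 5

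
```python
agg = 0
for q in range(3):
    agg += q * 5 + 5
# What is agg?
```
Trace:
  agg=0
  agg=5, q=0
  agg=15, q=1
  agg=30, q=2

Final answer: 30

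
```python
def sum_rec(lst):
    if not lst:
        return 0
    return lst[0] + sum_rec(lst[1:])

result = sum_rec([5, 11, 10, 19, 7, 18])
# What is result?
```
Call trace:
sum_rec(lst=[5, 11, 10, 19, 7, 18])
  sum_rec(lst=[11, 10, 19, 7, 18])
    sum_rec(lst=[10, 19, 7, 18])
      sum_rec(lst=[19, 7, 18])
        sum_rec(lst=[7, 18])
          sum_rec(lst=[18])
            sum_rec(lst=[])
            -> return 0
          -> return 18
        -> return 25
      -> return 44
    -> return 54
  -> return 65
-> return 70

Final answer: 70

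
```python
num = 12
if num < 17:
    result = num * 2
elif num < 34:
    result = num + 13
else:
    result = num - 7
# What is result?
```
Trace:
  num=12
  num=12, result=24

Final answer: 24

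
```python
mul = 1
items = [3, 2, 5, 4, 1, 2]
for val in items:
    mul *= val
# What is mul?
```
Trace:
  mul=1
  mul=3, val=3
  mul=6, val=2
  mul=30, val=5
  mul=120, val=4
  mul=120, val=1
  mul=240, val=2

Final answer: 240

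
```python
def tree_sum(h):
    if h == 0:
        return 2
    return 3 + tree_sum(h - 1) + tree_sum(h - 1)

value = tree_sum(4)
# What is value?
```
Call trace (a repeated sub-call is expanded the first time; later identical calls just restate its return value):
tree_sum(h=4)
  tree_sum(h=3)
    tree_sum(h=2)
      tree_sum(h=1)
        tree_sum(h=0)
        -> return 2
        tree_sum(h=0)
        -> return 2
      -> return 7
      tree_sum(h=1) -> return 7  (same call as traced above)
    -> return 17
    tree_sum(h=2) -> return 17  (same call as traced above)
  -> return 37
  tree_sum(h=3) -> return 37  (same call as traced above)
-> return 77

Final answer: 77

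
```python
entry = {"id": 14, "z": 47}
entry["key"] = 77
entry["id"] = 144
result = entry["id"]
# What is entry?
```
Trace:
  entry={'id': 14, 'z': 47}
  entry={'id': 14, 'z': 47, 'key': 77}
  entry={'id': 144, 'z': 47, 'key': 77}
  entry={'id': 144, 'z': 47, 'key': 77}, result=144

Final answer: {'id': 144, 'z': 47, 'key': 77}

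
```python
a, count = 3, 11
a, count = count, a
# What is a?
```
Trace:
  a=3, count=11
  a=11, count=3

Final answer: 11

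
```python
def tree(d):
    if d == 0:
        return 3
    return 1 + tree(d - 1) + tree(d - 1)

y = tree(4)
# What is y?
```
Call trace (a repeated sub-call is expanded the first time; later identical calls just restate its return value):
tree(d=4)
  tree(d=3)
    tree(d=2)
      tree(d=1)
        tree(d=0)
        -> return 3
        tree(d=0)
        -> return 3
      -> return 7
      tree(d=1) -> return 7  (same call as traced above)
    -> return 15
    tree(d=2) -> return 15  (same call as traced above)
  -> return 31
  tree(d=3) -> return 31  (same call as traced above)
-> return 63

Final answer: 63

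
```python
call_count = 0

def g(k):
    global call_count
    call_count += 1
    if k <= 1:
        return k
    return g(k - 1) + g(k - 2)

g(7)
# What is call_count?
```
Call trace (a repeated sub-call is expanded the first time; later identical calls just restate its return value):
g(k=7)
  g(k=6)
    g(k=5)
      g(k=4)
        g(k=3)
          g(k=2)
            g(k=1)
            -> return 1
            g(k=0)
            -> return 0
          -> return 1
          g(k=1)
          -> return 1
        -> return 2
        g(k=2) -> return 1  (same call as traced above)
      -> return 3
      g(k=3) -> return 2  (same call as traced above)
    -> return 5
    g(k=4) -> return 3  (same call as traced above)
  -> return 8
  g(k=5) -> return 5  (same call as traced above)
-> return 13

call_count is incremented once per call, so count the calls in each subtree. Let C(k) = number of calls made by g(k).
C(0) = C(1) = 1 (base case, no recursion); C(k) = 1 + C(k - 1) + C(k - 2) otherwise.
C(2) = 1 + C(1) + C(0) = 1 + 1 + 1 = 3
C(3) = 1 + C(2) + C(1) = 1 + 3 + 1 = 5
C(4) = 1 + C(3) + C(2) = 1 + 5 + 3 = 9
C(5) = 1 + C(4) + C(3) = 1 + 9 + 5 = 15
C(6) = 1 + C(5) + C(4) = 1 + 15 + 9 = 25
C(7) = 1 + C(6) + C(5) = 1 + 25 + 15 = 41
call_count = C(7) = 41

Final answer: 41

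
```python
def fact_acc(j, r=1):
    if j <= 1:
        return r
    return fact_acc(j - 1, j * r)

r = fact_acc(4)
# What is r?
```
Call trace:
fact_acc(j=4, r=1)
  fact_acc(j=3, r=4)
    fact_acc(j=2, r=12)
      fact_acc(j=1, r=24)
      -> return 24
    -> return 24
  -> return 24
-> return 24

Final answer: 24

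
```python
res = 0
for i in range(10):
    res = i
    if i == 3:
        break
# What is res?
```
Trace:
  res=0
  res=0, i=0
  res=1, i=1
  res=2, i=2
  res=3, i=3

Final answer: 3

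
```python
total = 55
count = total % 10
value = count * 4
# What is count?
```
Trace:
  total=55
  total=55, count=5
  total=55, count=5, value=20

Final answer: 5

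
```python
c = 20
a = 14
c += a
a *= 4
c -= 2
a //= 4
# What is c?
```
Trace:
  c=20
  c=20, a=14
  c=34, a=14
  c=34, a=56
  c=32, a=56
  c=32, a=14

Final answer: 32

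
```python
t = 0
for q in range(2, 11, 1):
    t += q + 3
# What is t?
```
Trace:
  t=0
  t=5, q=2
  t=11, q=3
  t=18, q=4
  t=26, q=5
  t=35, q=6
  t=45, q=7
  t=56, q=8
  t=68, q=9
  t=81, q=10

Final answer: 81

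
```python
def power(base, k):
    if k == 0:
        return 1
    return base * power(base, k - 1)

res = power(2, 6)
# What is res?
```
Call trace:
power(base=2, k=6)
  power(base=2, k=5)
    power(base=2, k=4)
      power(base=2, k=3)
        power(base=2, k=2)
          power(base=2, k=1)
            power(base=2, k=0)
            -> return 1
          -> return 2
        -> return 4
      -> return 8
    -> return 16
  -> return 32
-> return 64

Final answer: 64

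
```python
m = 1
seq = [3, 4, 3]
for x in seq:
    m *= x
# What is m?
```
Trace:
  m=1
  m=3, x=3
  m=12, x=4
  m=36, x=3

Final answer: 36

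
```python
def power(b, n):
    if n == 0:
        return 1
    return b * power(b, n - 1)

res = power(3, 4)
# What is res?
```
Call trace:
power(b=3, n=4)
  power(b=3, n=3)
    power(b=3, n=2)
      power(b=3, n=1)
        power(b=3, n=0)
        -> return 1
      -> return 3
    -> return 9
  -> return 27
-> return 81

Final answer: 81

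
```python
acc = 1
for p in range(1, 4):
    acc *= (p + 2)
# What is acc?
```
Trace:
  acc=1
  acc=3, p=1
  acc=12, p=2
  acc=60, p=3

Final answer: 60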